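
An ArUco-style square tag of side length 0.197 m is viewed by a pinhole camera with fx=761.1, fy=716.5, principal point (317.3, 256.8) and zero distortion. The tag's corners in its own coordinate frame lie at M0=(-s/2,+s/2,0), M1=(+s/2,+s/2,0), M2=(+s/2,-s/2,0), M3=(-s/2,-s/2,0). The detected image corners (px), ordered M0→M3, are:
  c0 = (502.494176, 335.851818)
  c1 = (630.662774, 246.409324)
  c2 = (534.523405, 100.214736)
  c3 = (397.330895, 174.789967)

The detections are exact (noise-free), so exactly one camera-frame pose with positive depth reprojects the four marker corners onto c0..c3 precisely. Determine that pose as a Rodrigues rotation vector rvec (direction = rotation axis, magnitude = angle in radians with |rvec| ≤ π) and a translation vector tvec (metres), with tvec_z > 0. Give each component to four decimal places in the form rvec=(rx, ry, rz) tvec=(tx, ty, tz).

rvec=(-0.1209, -0.3729, -0.5389) tvec=(0.2083, -0.0488, 0.7847)

Intrinsics K: fx=761.1, fy=716.5, cx=317.3, cy=256.8
Marker side s = 0.197 m; corners in marker frame (Z=0):
  M0 = (-0.0985, +0.0985, 0)
  M1 = (+0.0985, +0.0985, 0)
  M2 = (+0.0985, -0.0985, 0)
  M3 = (-0.0985, -0.0985, 0)
Detected image corners:
  c0 = (502.494176, 335.851818) px
  c1 = (630.662774, 246.409324) px
  c2 = (534.523405, 100.214736) px
  c3 = (397.330895, 174.789967) px
Planar DLT: solve 8×8 A·h = b for H (H[2,2]=1):
  H  [+921.77615 +499.76235 +519.29804]
  H  [-313.16760 +773.86971 +212.22681]
  H  [+0.48082 -0.01951 +1.00000]
B = K⁻¹H; ‖b₁‖=1.274363, ‖b₂‖=1.274363; λ = 2/(‖b₁‖+‖b₂‖) = 0.784706, sign → tz>0 ⇒ λ=+0.784706
r₁ = λ·B[:,0] = (+0.79307,-0.47821,+0.37731); r₂ = λ·B[:,1] = (+0.52165,+0.85302,-0.01531)
r₃ = r₁×r₂ = (-0.31453,+0.20896,+0.92596); SVD([r₁ r₂ r₃]) → R = UVᵀ:
  R  [+0.79307 +0.52165 -0.31453]
  R  [-0.47821 +0.85302 +0.20896]
  R  [+0.37731 -0.01531 +0.92596]
t = (+0.20826, -0.04882, +0.78471) m
tr R = 2.572055; θ = arccos((tr R − 1)/2) = 0.666440 rad = 38.184°
axis k = ((R−Rᵀ)₃₂, (R−Rᵀ)₁₃, (R−Rᵀ)₂₁) / (2 sinθ) = (-0.181396, -0.559563, -0.808693)
rvec = θ·k = (-0.120889, -0.372915, -0.538945)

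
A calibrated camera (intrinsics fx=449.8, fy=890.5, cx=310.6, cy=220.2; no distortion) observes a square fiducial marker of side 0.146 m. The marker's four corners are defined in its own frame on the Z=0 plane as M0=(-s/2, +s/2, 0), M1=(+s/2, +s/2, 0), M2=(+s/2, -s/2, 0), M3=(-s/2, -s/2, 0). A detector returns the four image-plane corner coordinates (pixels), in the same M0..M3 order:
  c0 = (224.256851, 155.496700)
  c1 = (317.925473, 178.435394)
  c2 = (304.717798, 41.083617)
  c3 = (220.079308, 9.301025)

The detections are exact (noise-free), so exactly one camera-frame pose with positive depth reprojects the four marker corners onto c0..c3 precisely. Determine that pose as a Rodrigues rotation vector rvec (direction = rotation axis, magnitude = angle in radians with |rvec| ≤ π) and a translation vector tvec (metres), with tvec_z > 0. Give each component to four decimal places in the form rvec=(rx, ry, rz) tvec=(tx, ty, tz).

Intrinsics K: fx=449.8, fy=890.5, cx=310.6, cy=220.2
Marker side s = 0.146 m; corners in marker frame (Z=0):
  M0 = (-0.0730, +0.0730, 0)
  M1 = (+0.0730, +0.0730, 0)
  M2 = (+0.0730, -0.0730, 0)
  M3 = (-0.0730, -0.0730, 0)
Detected image corners:
  c0 = (224.256851, 155.496700) px
  c1 = (317.925473, 178.435394) px
  c2 = (304.717798, 41.083617) px
  c3 = (220.079308, 9.301025) px
Planar DLT: solve 8×8 A·h = b for H (H[2,2]=1):
  H  [+761.50270 -139.09879 +268.36811]
  H  [+244.00742 +897.77600 +92.77180]
  H  [+0.57191 -0.74951 +1.00000]
B = K⁻¹H; ‖b₁‖=1.424648, ‖b₂‖=1.424648; λ = 2/(‖b₁‖+‖b₂‖) = 0.701928, sign → tz>0 ⇒ λ=+0.701928
r₁ = λ·B[:,0] = (+0.91114,+0.09307,+0.40144); r₂ = λ·B[:,1] = (+0.14622,+0.83776,-0.52610)
r₃ = r₁×r₂ = (-0.38527,+0.53805,+0.74971); SVD([r₁ r₂ r₃]) → R = UVᵀ:
  R  [+0.91114 +0.14622 -0.38527]
  R  [+0.09307 +0.83776 +0.53805]
  R  [+0.40144 -0.52610 +0.74971]
t = (-0.06590, -0.10044, +0.70193) m
tr R = 2.498609; θ = arccos((tr R − 1)/2) = 0.723785 rad = 41.470°
axis k = ((R−Rᵀ)₃₂, (R−Rᵀ)₁₃, (R−Rᵀ)₂₁) / (2 sinθ) = (-0.803470, -0.593991, -0.040131)
rvec = θ·k = (-0.581540, -0.429922, -0.029046)

rvec=(-0.5815, -0.4299, -0.0290) tvec=(-0.0659, -0.1004, 0.7019)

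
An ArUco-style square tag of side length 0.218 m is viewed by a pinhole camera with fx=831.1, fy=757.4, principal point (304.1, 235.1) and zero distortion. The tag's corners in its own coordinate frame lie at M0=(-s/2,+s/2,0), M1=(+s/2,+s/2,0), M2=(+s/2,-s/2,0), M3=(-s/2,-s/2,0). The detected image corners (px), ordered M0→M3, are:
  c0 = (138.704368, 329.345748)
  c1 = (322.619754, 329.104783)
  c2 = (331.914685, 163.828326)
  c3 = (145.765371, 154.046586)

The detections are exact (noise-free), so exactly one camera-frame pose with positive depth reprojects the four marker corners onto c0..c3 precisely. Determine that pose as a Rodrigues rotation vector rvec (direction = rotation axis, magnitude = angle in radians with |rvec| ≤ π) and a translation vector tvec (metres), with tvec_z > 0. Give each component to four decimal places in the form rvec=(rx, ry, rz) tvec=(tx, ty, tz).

rvec=(0.0711, -0.2609, 0.0405) tvec=(-0.0775, 0.0123, 0.9665)

Intrinsics K: fx=831.1, fy=757.4, cx=304.1, cy=235.1
Marker side s = 0.218 m; corners in marker frame (Z=0):
  M0 = (-0.1090, +0.1090, 0)
  M1 = (+0.1090, +0.1090, 0)
  M2 = (+0.1090, -0.1090, 0)
  M3 = (-0.1090, -0.1090, 0)
Detected image corners:
  c0 = (138.704368, 329.345748) px
  c1 = (322.619754, 329.104783) px
  c2 = (331.914685, 163.828326) px
  c3 = (145.765371, 154.046586) px
Planar DLT: solve 8×8 A·h = b for H (H[2,2]=1):
  H  [+911.67260 -21.88077 +237.42472]
  H  [+87.15346 +796.87482 +244.77502]
  H  [+0.26810 +0.06723 +1.00000]
B = K⁻¹H; ‖b₁‖=1.034693, ‖b₂‖=1.034693; λ = 2/(‖b₁‖+‖b₂‖) = 0.966470, sign → tz>0 ⇒ λ=+0.966470
r₁ = λ·B[:,0] = (+0.96536,+0.03078,+0.25912); r₂ = λ·B[:,1] = (-0.04922,+0.99667,+0.06498)
r₃ = r₁×r₂ = (-0.25625,-0.07548,+0.96366); SVD([r₁ r₂ r₃]) → R = UVᵀ:
  R  [+0.96536 -0.04922 -0.25625]
  R  [+0.03078 +0.99667 -0.07548]
  R  [+0.25912 +0.06498 +0.96366]
t = (-0.07754, +0.01235, +0.96647) m
tr R = 2.925686; θ = arccos((tr R − 1)/2) = 0.273457 rad = 15.668°
axis k = ((R−Rᵀ)₃₂, (R−Rᵀ)₁₃, (R−Rᵀ)₂₁) / (2 sinθ) = (+0.260045, -0.954169, +0.148115)
rvec = θ·k = (+0.071111, -0.260924, +0.040503)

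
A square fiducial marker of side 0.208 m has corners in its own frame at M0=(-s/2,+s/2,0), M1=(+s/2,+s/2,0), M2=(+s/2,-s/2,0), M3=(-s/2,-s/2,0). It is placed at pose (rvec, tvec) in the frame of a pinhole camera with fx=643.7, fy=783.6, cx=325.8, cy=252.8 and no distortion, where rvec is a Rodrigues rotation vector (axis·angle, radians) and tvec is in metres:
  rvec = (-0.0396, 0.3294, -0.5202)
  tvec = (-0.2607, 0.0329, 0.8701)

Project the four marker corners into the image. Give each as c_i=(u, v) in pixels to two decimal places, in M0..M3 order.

Intrinsics K: fx=643.7, fy=783.6, cx=325.8, cy=252.8
Marker side s = 0.208 m; corners in marker frame (Z=0):
  M0 = (-0.1040, +0.1040, 0)
  M1 = (+0.1040, +0.1040, 0)
  M2 = (+0.1040, -0.1040, 0)
  M3 = (-0.1040, -0.1040, 0)
rvec = (-0.0396, 0.3294, -0.5202), |rvec| = θ = 0.61699 rad = 35.351°
Rodrigues: sinθ=0.57859, 1−cosθ=0.18438; R = I + sinθ·[k]× + (1−cosθ)·[k]×²:
    [+0.81638 +0.48150 +0.31887]
    [-0.49414 +0.86817 -0.04586]
    [-0.29892 -0.12013 +0.94669]
t = (-0.2607, 0.0329, 0.8701) m
M0: Pc = R·M0+t = (-0.29553, +0.17458, +0.88869); u = 643.7·(-0.29553)/0.88869 + 325.8 = 111.7430, v = 783.6·(+0.17458)/0.88869 + 252.8 = 406.7349
M1: Pc = R·M1+t = (-0.12572, +0.07180, +0.82652); u = 643.7·(-0.12572)/0.82652 + 325.8 = 227.8879, v = 783.6·(+0.07180)/0.82652 + 252.8 = 320.8717
M2: Pc = R·M2+t = (-0.22587, -0.10878, +0.85151); u = 643.7·(-0.22587)/0.85151 + 325.8 = 155.0507, v = 783.6·(-0.10878)/0.85151 + 252.8 = 152.6948
M3: Pc = R·M3+t = (-0.39568, -0.00600, +0.91368); u = 643.7·(-0.39568)/0.91368 + 325.8 = 47.0385, v = 783.6·(-0.00600)/0.91368 + 252.8 = 247.6541

c0=(111.74, 406.73) c1=(227.89, 320.87) c2=(155.05, 152.69) c3=(47.04, 247.65)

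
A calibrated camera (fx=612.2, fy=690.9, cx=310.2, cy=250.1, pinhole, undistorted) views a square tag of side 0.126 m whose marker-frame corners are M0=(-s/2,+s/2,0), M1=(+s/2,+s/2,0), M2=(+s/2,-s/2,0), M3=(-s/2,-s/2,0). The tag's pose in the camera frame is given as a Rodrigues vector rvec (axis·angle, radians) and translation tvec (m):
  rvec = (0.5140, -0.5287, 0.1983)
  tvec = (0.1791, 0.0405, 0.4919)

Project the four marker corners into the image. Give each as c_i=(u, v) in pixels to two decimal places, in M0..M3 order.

Intrinsics K: fx=612.2, fy=690.9, cx=310.2, cy=250.1
Marker side s = 0.126 m; corners in marker frame (Z=0):
  M0 = (-0.0630, +0.0630, 0)
  M1 = (+0.0630, +0.0630, 0)
  M2 = (+0.0630, -0.0630, 0)
  M3 = (-0.0630, -0.0630, 0)
rvec = (0.5140, -0.5287, 0.1983), |rvec| = θ = 0.76357 rad = 43.749°
Rodrigues: sinθ=0.69151, 1−cosθ=0.27763; R = I + sinθ·[k]× + (1−cosθ)·[k]×²:
    [+0.84817 -0.30899 -0.43027]
    [+0.05018 +0.85547 -0.51541]
    [+0.52734 +0.41557 +0.74109]
t = (0.1791, 0.0405, 0.4919) m
M0: Pc = R·M0+t = (+0.10620, +0.09123, +0.48486); u = 612.2·(+0.10620)/0.48486 + 310.2 = 444.2907, v = 690.9·(+0.09123)/0.48486 + 250.1 = 380.1029
M1: Pc = R·M1+t = (+0.21307, +0.09756, +0.55130); u = 612.2·(+0.21307)/0.55130 + 310.2 = 546.8045, v = 690.9·(+0.09756)/0.55130 + 250.1 = 372.3589
M2: Pc = R·M2+t = (+0.25200, -0.01023, +0.49894); u = 612.2·(+0.25200)/0.49894 + 310.2 = 619.4046, v = 690.9·(-0.01023)/0.49894 + 250.1 = 235.9298
M3: Pc = R·M3+t = (+0.14513, -0.01656, +0.43250); u = 612.2·(+0.14513)/0.43250 + 310.2 = 515.6332, v = 690.9·(-0.01656)/0.43250 + 250.1 = 223.6518

c0=(444.29, 380.10) c1=(546.80, 372.36) c2=(619.40, 235.93) c3=(515.63, 223.65)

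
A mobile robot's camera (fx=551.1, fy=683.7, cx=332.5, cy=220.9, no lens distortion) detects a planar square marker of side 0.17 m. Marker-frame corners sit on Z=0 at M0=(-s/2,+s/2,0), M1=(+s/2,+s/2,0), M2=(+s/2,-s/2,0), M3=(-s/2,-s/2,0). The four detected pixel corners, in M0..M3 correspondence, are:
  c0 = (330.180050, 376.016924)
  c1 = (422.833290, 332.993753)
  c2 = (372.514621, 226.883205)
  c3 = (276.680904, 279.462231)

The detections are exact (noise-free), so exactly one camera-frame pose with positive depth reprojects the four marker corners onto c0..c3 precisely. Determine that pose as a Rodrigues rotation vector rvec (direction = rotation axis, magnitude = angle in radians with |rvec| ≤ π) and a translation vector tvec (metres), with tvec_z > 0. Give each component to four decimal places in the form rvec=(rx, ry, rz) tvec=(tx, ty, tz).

Intrinsics K: fx=551.1, fy=683.7, cx=332.5, cy=220.9
Marker side s = 0.17 m; corners in marker frame (Z=0):
  M0 = (-0.0850, +0.0850, 0)
  M1 = (+0.0850, +0.0850, 0)
  M2 = (+0.0850, -0.0850, 0)
  M3 = (-0.0850, -0.0850, 0)
Detected image corners:
  c0 = (330.180050, 376.016924) px
  c1 = (422.833290, 332.993753) px
  c2 = (372.514621, 226.883205) px
  c3 = (276.680904, 279.462231) px
Planar DLT: solve 8×8 A·h = b for H (H[2,2]=1):
  H  [+425.75953 +445.89193 +349.96899]
  H  [-391.42669 +716.76460 +306.30560]
  H  [-0.36598 +0.40010 +1.00000]
B = K⁻¹H; ‖b₁‖=1.151995, ‖b₂‖=1.151995; λ = 2/(‖b₁‖+‖b₂‖) = 0.868059, sign → tz>0 ⇒ λ=+0.868059
r₁ = λ·B[:,0] = (+0.86231,-0.39433,-0.31769); r₂ = λ·B[:,1] = (+0.49280,+0.79783,+0.34731)
r₃ = r₁×r₂ = (+0.11651,-0.45604,+0.88230); SVD([r₁ r₂ r₃]) → R = UVᵀ:
  R  [+0.86231 +0.49280 +0.11651]
  R  [-0.39433 +0.79783 -0.45604]
  R  [-0.31769 +0.34731 +0.88230]
t = (+0.02752, +0.10844, +0.86806) m
tr R = 2.542432; θ = arccos((tr R − 1)/2) = 0.690047 rad = 39.537°
axis k = ((R−Rᵀ)₃₂, (R−Rᵀ)₁₃, (R−Rᵀ)₂₁) / (2 sinθ) = (+0.630996, +0.341049, -0.696799)
rvec = θ·k = (+0.435417, +0.235340, -0.480824)

rvec=(0.4354, 0.2353, -0.4808) tvec=(0.0275, 0.1084, 0.8681)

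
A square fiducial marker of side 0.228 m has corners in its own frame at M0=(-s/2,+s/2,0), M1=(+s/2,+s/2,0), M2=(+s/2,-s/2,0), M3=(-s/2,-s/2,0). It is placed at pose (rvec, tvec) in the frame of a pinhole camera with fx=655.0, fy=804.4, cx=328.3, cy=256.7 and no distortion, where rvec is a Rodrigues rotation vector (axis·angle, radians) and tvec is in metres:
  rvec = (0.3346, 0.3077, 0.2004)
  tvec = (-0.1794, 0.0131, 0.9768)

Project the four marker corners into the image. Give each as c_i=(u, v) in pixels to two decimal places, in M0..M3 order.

c0=(139.30, 326.59) c1=(269.17, 375.92) c2=(287.30, 199.27) c3=(145.55, 156.78)

Intrinsics K: fx=655.0, fy=804.4, cx=328.3, cy=256.7
Marker side s = 0.228 m; corners in marker frame (Z=0):
  M0 = (-0.1140, +0.1140, 0)
  M1 = (+0.1140, +0.1140, 0)
  M2 = (+0.1140, -0.1140, 0)
  M3 = (-0.1140, -0.1140, 0)
rvec = (0.3346, 0.3077, 0.2004), |rvec| = θ = 0.49679 rad = 28.464°
Rodrigues: sinθ=0.47660, 1−cosθ=0.12088; R = I + sinθ·[k]× + (1−cosθ)·[k]×²:
    [+0.93396 -0.14183 +0.32804]
    [+0.24269 +0.92549 -0.29080]
    [-0.26236 +0.35121 +0.89879]
t = (-0.1794, 0.0131, 0.9768) m
M0: Pc = R·M0+t = (-0.30204, +0.09094, +1.04675); u = 655.0·(-0.30204)/1.04675 + 328.3 = 139.2992, v = 804.4·(+0.09094)/1.04675 + 256.7 = 326.5852
M1: Pc = R·M1+t = (-0.08910, +0.14627, +0.98693); u = 655.0·(-0.08910)/0.98693 + 328.3 = 269.1681, v = 804.4·(+0.14627)/0.98693 + 256.7 = 375.9198
M2: Pc = R·M2+t = (-0.05676, -0.06474, +0.90685); u = 655.0·(-0.05676)/0.90685 + 328.3 = 287.3032, v = 804.4·(-0.06474)/0.90685 + 256.7 = 199.2742
M3: Pc = R·M3+t = (-0.26970, -0.12007, +0.96667); u = 655.0·(-0.26970)/0.96667 + 328.3 = 145.5542, v = 804.4·(-0.12007)/0.96667 + 256.7 = 156.7836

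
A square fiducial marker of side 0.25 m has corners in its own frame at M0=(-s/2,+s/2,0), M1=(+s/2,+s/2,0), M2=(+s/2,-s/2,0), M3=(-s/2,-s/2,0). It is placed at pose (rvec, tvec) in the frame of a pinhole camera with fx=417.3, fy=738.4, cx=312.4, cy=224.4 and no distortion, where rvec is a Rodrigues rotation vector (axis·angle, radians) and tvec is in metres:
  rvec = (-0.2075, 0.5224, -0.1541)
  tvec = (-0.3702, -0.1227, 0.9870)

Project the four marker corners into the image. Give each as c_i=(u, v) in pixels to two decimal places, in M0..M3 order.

c0=(121.43, 241.11) c1=(195.46, 202.58) c2=(192.52, 17.22) c3=(122.86, 74.22)

Intrinsics K: fx=417.3, fy=738.4, cx=312.4, cy=224.4
Marker side s = 0.25 m; corners in marker frame (Z=0):
  M0 = (-0.1250, +0.1250, 0)
  M1 = (+0.1250, +0.1250, 0)
  M2 = (+0.1250, -0.1250, 0)
  M3 = (-0.1250, -0.1250, 0)
rvec = (-0.2075, 0.5224, -0.1541), |rvec| = θ = 0.58284 rad = 33.394°
Rodrigues: sinθ=0.55040, 1−cosθ=0.16510; R = I + sinθ·[k]× + (1−cosθ)·[k]×²:
    [+0.85583 +0.09284 +0.50886]
    [-0.19820 +0.96753 +0.15683]
    [-0.47778 -0.23507 +0.84644]
t = (-0.3702, -0.1227, 0.9870) m
M0: Pc = R·M0+t = (-0.46557, +0.02302, +1.01734); u = 417.3·(-0.46557)/1.01734 + 312.4 = 121.4274, v = 738.4·(+0.02302)/1.01734 + 224.4 = 241.1062
M1: Pc = R·M1+t = (-0.25162, -0.02653, +0.89789); u = 417.3·(-0.25162)/0.89789 + 312.4 = 195.4600, v = 738.4·(-0.02653)/0.89789 + 224.4 = 202.5794
M2: Pc = R·M2+t = (-0.27483, -0.26842, +0.95666); u = 417.3·(-0.27483)/0.95666 + 312.4 = 192.5194, v = 738.4·(-0.26842)/0.95666 + 224.4 = 17.2220
M3: Pc = R·M3+t = (-0.48878, -0.21887, +1.07611); u = 417.3·(-0.48878)/1.07611 + 312.4 = 122.8563, v = 738.4·(-0.21887)/1.07611 + 224.4 = 74.2190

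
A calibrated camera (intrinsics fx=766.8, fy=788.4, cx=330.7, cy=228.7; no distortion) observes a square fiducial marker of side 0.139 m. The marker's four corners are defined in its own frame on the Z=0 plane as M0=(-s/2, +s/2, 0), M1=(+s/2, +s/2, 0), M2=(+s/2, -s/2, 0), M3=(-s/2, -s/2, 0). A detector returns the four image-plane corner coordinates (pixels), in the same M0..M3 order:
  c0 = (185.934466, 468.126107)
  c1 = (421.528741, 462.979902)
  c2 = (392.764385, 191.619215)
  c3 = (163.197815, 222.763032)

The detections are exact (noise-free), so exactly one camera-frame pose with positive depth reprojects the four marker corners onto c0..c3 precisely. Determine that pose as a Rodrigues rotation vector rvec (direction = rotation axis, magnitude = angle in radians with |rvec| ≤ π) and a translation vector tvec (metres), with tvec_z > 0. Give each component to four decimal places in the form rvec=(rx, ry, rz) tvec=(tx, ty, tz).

Intrinsics K: fx=766.8, fy=788.4, cx=330.7, cy=228.7
Marker side s = 0.139 m; corners in marker frame (Z=0):
  M0 = (-0.0695, +0.0695, 0)
  M1 = (+0.0695, +0.0695, 0)
  M2 = (+0.0695, -0.0695, 0)
  M3 = (-0.0695, -0.0695, 0)
Detected image corners:
  c0 = (185.934466, 468.126107) px
  c1 = (421.528741, 462.979902) px
  c2 = (392.764385, 191.619215) px
  c3 = (163.197815, 222.763032) px
Planar DLT: solve 8×8 A·h = b for H (H[2,2]=1):
  H  [+1460.37027 +153.47365 +284.85125]
  H  [-377.22332 +1818.48463 +335.88618]
  H  [-0.73133 -0.10548 +1.00000]
B = K⁻¹H; ‖b₁‖=2.352388, ‖b₂‖=2.352388; λ = 2/(‖b₁‖+‖b₂‖) = 0.425100, sign → tz>0 ⇒ λ=+0.425100
r₁ = λ·B[:,0] = (+0.94368,-0.11321,-0.31089); r₂ = λ·B[:,1] = (+0.10442,+0.99352,-0.04484)
r₃ = r₁×r₂ = (+0.31395,+0.00985,+0.94939); SVD([r₁ r₂ r₃]) → R = UVᵀ:
  R  [+0.94368 +0.10442 +0.31395]
  R  [-0.11321 +0.99352 +0.00985]
  R  [-0.31089 -0.04484 +0.94939]
t = (-0.02542, +0.05779, +0.42510) m
tr R = 2.886590; θ = arccos((tr R − 1)/2) = 0.338376 rad = 19.387°
axis k = ((R−Rᵀ)₃₂, (R−Rᵀ)₁₃, (R−Rᵀ)₂₁) / (2 sinθ) = (-0.082377, +0.941146, -0.327808)
rvec = θ·k = (-0.027874, +0.318461, -0.110922)

rvec=(-0.0279, 0.3185, -0.1109) tvec=(-0.0254, 0.0578, 0.4251)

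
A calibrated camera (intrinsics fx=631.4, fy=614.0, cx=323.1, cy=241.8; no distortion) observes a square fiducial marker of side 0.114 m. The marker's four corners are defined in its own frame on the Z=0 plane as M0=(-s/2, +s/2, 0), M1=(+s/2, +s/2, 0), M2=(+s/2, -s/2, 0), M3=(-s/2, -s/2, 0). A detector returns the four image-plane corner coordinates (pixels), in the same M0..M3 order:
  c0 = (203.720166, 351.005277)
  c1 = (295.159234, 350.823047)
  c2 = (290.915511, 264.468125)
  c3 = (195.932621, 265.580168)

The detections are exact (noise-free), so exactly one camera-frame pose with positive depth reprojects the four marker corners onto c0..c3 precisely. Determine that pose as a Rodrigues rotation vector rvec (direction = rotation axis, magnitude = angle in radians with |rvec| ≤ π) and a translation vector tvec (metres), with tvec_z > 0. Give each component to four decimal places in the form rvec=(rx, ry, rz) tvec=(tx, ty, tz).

Intrinsics K: fx=631.4, fy=614.0, cx=323.1, cy=241.8
Marker side s = 0.114 m; corners in marker frame (Z=0):
  M0 = (-0.0570, +0.0570, 0)
  M1 = (+0.0570, +0.0570, 0)
  M2 = (+0.0570, -0.0570, 0)
  M3 = (-0.0570, -0.0570, 0)
Detected image corners:
  c0 = (203.720166, 351.005277) px
  c1 = (295.159234, 350.823047) px
  c2 = (290.915511, 264.468125) px
  c3 = (195.932621, 265.580168) px
Planar DLT: solve 8×8 A·h = b for H (H[2,2]=1):
  H  [+794.56815 +136.50601 +246.24461]
  H  [-34.05528 +857.94499 +308.80183]
  H  [-0.09240 +0.33947 +1.00000]
B = K⁻¹H; ‖b₁‖=1.309112, ‖b₂‖=1.309112; λ = 2/(‖b₁‖+‖b₂‖) = 0.763876, sign → tz>0 ⇒ λ=+0.763876
r₁ = λ·B[:,0] = (+0.99740,-0.01457,-0.07059); r₂ = λ·B[:,1] = (+0.03245,+0.96525,+0.25931)
r₃ = r₁×r₂ = (+0.06435,-0.26093,+0.96321); SVD([r₁ r₂ r₃]) → R = UVᵀ:
  R  [+0.99740 +0.03245 +0.06435]
  R  [-0.01457 +0.96525 -0.26093]
  R  [-0.07059 +0.25931 +0.96321]
t = (-0.09298, +0.08336, +0.76388) m
tr R = 2.925859; θ = arccos((tr R − 1)/2) = 0.273137 rad = 15.650°
axis k = ((R−Rᵀ)₃₂, (R−Rᵀ)₁₃, (R−Rᵀ)₂₁) / (2 sinθ) = (+0.964285, +0.250116, -0.087160)
rvec = θ·k = (+0.263381, +0.068316, -0.023807)

rvec=(0.2634, 0.0683, -0.0238) tvec=(-0.0930, 0.0834, 0.7639)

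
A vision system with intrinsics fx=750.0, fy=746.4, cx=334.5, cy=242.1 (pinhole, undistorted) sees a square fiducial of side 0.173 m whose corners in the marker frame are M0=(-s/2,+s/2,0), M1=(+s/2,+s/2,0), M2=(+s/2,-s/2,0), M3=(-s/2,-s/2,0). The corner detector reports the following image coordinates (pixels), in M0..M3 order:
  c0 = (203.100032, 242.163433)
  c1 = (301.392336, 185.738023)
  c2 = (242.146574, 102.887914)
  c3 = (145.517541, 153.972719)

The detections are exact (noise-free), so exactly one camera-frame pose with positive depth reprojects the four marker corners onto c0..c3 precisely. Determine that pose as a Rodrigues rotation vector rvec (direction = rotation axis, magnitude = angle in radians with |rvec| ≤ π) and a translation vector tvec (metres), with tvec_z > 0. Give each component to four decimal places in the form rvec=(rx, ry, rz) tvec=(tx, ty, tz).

Intrinsics K: fx=750.0, fy=746.4, cx=334.5, cy=242.1
Marker side s = 0.173 m; corners in marker frame (Z=0):
  M0 = (-0.0865, +0.0865, 0)
  M1 = (+0.0865, +0.0865, 0)
  M2 = (+0.0865, -0.0865, 0)
  M3 = (-0.0865, -0.0865, 0)
Detected image corners:
  c0 = (203.100032, 242.163433) px
  c1 = (301.392336, 185.738023) px
  c2 = (242.146574, 102.887914) px
  c3 = (145.517541, 153.972719) px
Planar DLT: solve 8×8 A·h = b for H (H[2,2]=1):
  H  [+611.69554 +286.71230 +223.37642]
  H  [-273.24268 +454.87888 +169.83937]
  H  [+0.21716 -0.22880 +1.00000]
B = K⁻¹H; ‖b₁‖=0.868501, ‖b₂‖=0.868501; λ = 2/(‖b₁‖+‖b₂‖) = 1.151409, sign → tz>0 ⇒ λ=+1.151409
r₁ = λ·B[:,0] = (+0.82757,-0.50261,+0.25004); r₂ = λ·B[:,1] = (+0.55766,+0.78715,-0.26345)
r₃ = r₁×r₂ = (-0.06441,+0.35745,+0.93171); SVD([r₁ r₂ r₃]) → R = UVᵀ:
  R  [+0.82757 +0.55766 -0.06441]
  R  [-0.50261 +0.78715 +0.35745]
  R  [+0.25004 -0.26345 +0.93171]
t = (-0.17060, -0.11147, +1.15141) m
tr R = 2.546428; θ = arccos((tr R − 1)/2) = 0.686902 rad = 39.357°
axis k = ((R−Rᵀ)₃₂, (R−Rᵀ)₁₃, (R−Rᵀ)₂₁) / (2 sinθ) = (-0.489555, -0.247925, -0.835984)
rvec = θ·k = (-0.336277, -0.170300, -0.574239)

rvec=(-0.3363, -0.1703, -0.5742) tvec=(-0.1706, -0.1115, 1.1514)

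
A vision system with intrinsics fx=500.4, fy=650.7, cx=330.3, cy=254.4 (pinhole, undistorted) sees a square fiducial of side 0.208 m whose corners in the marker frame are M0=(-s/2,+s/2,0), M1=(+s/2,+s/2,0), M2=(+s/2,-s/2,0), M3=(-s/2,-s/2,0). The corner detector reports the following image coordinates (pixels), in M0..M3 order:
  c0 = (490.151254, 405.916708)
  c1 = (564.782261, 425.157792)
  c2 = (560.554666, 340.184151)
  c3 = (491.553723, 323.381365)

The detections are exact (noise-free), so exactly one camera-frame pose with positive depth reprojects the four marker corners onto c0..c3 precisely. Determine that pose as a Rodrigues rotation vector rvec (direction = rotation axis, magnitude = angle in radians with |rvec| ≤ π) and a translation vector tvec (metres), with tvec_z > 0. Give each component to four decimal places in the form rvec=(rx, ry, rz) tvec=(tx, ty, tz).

Intrinsics K: fx=500.4, fy=650.7, cx=330.3, cy=254.4
Marker side s = 0.208 m; corners in marker frame (Z=0):
  M0 = (-0.1040, +0.1040, 0)
  M1 = (+0.1040, +0.1040, 0)
  M2 = (+0.1040, -0.1040, 0)
  M3 = (-0.1040, -0.1040, 0)
Detected image corners:
  c0 = (490.151254, 405.916708) px
  c1 = (564.782261, 425.157792) px
  c2 = (560.554666, 340.184151) px
  c3 = (491.553723, 323.381365) px
Planar DLT: solve 8×8 A·h = b for H (H[2,2]=1):
  H  [+313.60154 -191.21686 +526.51212]
  H  [+64.32649 +262.23089 +371.96817]
  H  [-0.05911 -0.37574 +1.00000]
B = K⁻¹H; ‖b₁‖=0.679379, ‖b₂‖=0.679378; λ = 2/(‖b₁‖+‖b₂‖) = 1.471934, sign → tz>0 ⇒ λ=+1.471934
r₁ = λ·B[:,0] = (+0.97990,+0.17953,-0.08701); r₂ = λ·B[:,1] = (-0.19741,+0.80941,-0.55306)
r₃ = r₁×r₂ = (-0.02886,+0.55912,+0.82858); SVD([r₁ r₂ r₃]) → R = UVᵀ:
  R  [+0.97990 -0.19741 -0.02886]
  R  [+0.17953 +0.80941 +0.55912]
  R  [-0.08701 -0.55306 +0.82858]
t = (+0.57716, +0.26595, +1.47193) m
tr R = 2.617894; θ = arccos((tr R − 1)/2) = 0.628438 rad = 36.007°
axis k = ((R−Rᵀ)₃₂, (R−Rᵀ)₁₃, (R−Rᵀ)₂₁) / (2 sinθ) = (-0.945927, +0.049456, +0.320587)
rvec = θ·k = (-0.594456, +0.031080, +0.201469)

rvec=(-0.5945, 0.0311, 0.2015) tvec=(0.5772, 0.2659, 1.4719)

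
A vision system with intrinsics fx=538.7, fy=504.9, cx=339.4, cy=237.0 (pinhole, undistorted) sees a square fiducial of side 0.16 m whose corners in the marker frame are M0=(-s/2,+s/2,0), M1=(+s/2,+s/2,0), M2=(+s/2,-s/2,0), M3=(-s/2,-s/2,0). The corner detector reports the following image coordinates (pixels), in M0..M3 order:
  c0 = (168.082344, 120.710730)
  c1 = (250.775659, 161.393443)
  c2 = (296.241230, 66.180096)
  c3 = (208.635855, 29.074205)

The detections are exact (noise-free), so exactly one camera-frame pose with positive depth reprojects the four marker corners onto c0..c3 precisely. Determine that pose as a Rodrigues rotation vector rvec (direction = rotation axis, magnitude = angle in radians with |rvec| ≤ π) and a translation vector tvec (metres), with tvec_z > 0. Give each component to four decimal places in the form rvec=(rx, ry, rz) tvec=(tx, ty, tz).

Intrinsics K: fx=538.7, fy=504.9, cx=339.4, cy=237.0
Marker side s = 0.16 m; corners in marker frame (Z=0):
  M0 = (-0.0800, +0.0800, 0)
  M1 = (+0.0800, +0.0800, 0)
  M2 = (+0.0800, -0.0800, 0)
  M3 = (-0.0800, -0.0800, 0)
Detected image corners:
  c0 = (168.082344, 120.710730) px
  c1 = (250.775659, 161.393443) px
  c2 = (296.241230, 66.180096) px
  c3 = (208.635855, 29.074205) px
Planar DLT: solve 8×8 A·h = b for H (H[2,2]=1):
  H  [+457.64162 -222.68072 +229.49726]
  H  [+212.91448 +602.30105 +94.57915]
  H  [-0.32173 +0.19804 +1.00000]
B = K⁻¹H; ‖b₁‖=1.240446, ‖b₂‖=1.240446; λ = 2/(‖b₁‖+‖b₂‖) = 0.806161, sign → tz>0 ⇒ λ=+0.806161
r₁ = λ·B[:,0] = (+0.84827,+0.46170,-0.25937); r₂ = λ·B[:,1] = (-0.43383,+0.88674,+0.15965)
r₃ = r₁×r₂ = (+0.30370,-0.02291,+0.95249); SVD([r₁ r₂ r₃]) → R = UVᵀ:
  R  [+0.84827 -0.43383 +0.30370]
  R  [+0.46170 +0.88674 -0.02291]
  R  [-0.25937 +0.15965 +0.95249]
t = (-0.16447, -0.22740, +0.80616) m
tr R = 2.687499; θ = arccos((tr R − 1)/2) = 0.566565 rad = 32.462°
axis k = ((R−Rᵀ)₃₂, (R−Rᵀ)₁₃, (R−Rᵀ)₂₁) / (2 sinθ) = (+0.170063, +0.524530, +0.834234)
rvec = θ·k = (+0.096352, +0.297181, +0.472648)

rvec=(0.0964, 0.2972, 0.4726) tvec=(-0.1645, -0.2274, 0.8062)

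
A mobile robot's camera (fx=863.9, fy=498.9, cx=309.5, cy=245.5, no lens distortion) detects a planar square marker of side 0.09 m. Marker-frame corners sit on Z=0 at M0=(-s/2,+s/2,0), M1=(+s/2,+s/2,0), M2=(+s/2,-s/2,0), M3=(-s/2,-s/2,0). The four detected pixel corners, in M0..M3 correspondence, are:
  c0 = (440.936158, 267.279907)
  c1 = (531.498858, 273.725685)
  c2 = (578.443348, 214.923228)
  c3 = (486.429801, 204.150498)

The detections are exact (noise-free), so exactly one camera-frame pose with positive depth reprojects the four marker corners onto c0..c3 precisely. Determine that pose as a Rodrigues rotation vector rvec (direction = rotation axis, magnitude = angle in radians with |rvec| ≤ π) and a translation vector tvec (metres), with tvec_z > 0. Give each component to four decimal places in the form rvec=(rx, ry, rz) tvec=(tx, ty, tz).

Intrinsics K: fx=863.9, fy=498.9, cx=309.5, cy=245.5
Marker side s = 0.09 m; corners in marker frame (Z=0):
  M0 = (-0.0450, +0.0450, 0)
  M1 = (+0.0450, +0.0450, 0)
  M2 = (+0.0450, -0.0450, 0)
  M3 = (-0.0450, -0.0450, 0)
Detected image corners:
  c0 = (440.936158, 267.279907) px
  c1 = (531.498858, 273.725685) px
  c2 = (578.443348, 214.923228) px
  c3 = (486.429801, 204.150498) px
Planar DLT: solve 8×8 A·h = b for H (H[2,2]=1):
  H  [+1377.11466 -240.07690 +510.23203]
  H  [+266.13902 +805.62176 +240.89509]
  H  [+0.71270 +0.53743 +1.00000]
B = K⁻¹H; ‖b₁‖=1.527596, ‖b₂‖=1.527596; λ = 2/(‖b₁‖+‖b₂‖) = 0.654623, sign → tz>0 ⇒ λ=+0.654623
r₁ = λ·B[:,0] = (+0.87637,+0.11963,+0.46655); r₂ = λ·B[:,1] = (-0.30796,+0.88396,+0.35181)
r₃ = r₁×r₂ = (-0.37033,-0.45200,+0.81152); SVD([r₁ r₂ r₃]) → R = UVᵀ:
  R  [+0.87637 -0.30796 -0.37033]
  R  [+0.11963 +0.88396 -0.45200]
  R  [+0.46655 +0.35181 +0.81152]
t = (+0.15211, -0.00604, +0.65462) m
tr R = 2.571846; θ = arccos((tr R − 1)/2) = 0.666609 rad = 38.194°
axis k = ((R−Rᵀ)₃₂, (R−Rᵀ)₁₃, (R−Rᵀ)₂₁) / (2 sinθ) = (+0.649990, -0.676728, +0.345764)
rvec = θ·k = (+0.433289, -0.451113, +0.230489)

rvec=(0.4333, -0.4511, 0.2305) tvec=(0.1521, -0.0060, 0.6546)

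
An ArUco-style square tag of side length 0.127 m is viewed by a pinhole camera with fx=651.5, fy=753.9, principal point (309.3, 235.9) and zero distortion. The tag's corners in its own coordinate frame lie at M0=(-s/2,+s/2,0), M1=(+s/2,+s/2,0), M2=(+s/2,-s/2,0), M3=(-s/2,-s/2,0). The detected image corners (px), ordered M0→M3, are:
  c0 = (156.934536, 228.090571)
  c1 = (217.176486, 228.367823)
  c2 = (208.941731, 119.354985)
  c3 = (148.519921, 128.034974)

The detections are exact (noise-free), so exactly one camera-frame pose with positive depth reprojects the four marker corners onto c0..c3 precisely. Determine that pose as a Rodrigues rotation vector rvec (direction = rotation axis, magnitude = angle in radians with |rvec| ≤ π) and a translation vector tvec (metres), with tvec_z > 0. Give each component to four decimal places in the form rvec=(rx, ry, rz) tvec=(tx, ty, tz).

rvec=(0.1266, 0.6620, -0.0339) tvec=(-0.1798, -0.0724, 0.9178)

Intrinsics K: fx=651.5, fy=753.9, cx=309.3, cy=235.9
Marker side s = 0.127 m; corners in marker frame (Z=0):
  M0 = (-0.0635, +0.0635, 0)
  M1 = (+0.0635, +0.0635, 0)
  M2 = (+0.0635, -0.0635, 0)
  M3 = (-0.0635, -0.0635, 0)
Detected image corners:
  c0 = (156.934536, 228.090571) px
  c1 = (217.176486, 228.367823) px
  c2 = (208.941731, 119.354985) px
  c3 = (148.519921, 128.034974) px
Planar DLT: solve 8×8 A·h = b for H (H[2,2]=1):
  H  [+352.50270 +86.78115 +181.64032]
  H  [-150.72418 +842.00246 +176.43623]
  H  [-0.67004 +0.11593 +1.00000]
B = K⁻¹H; ‖b₁‖=1.089596, ‖b₂‖=1.089596; λ = 2/(‖b₁‖+‖b₂‖) = 0.917771, sign → tz>0 ⇒ λ=+0.917771
r₁ = λ·B[:,0] = (+0.78852,+0.00893,-0.61495); r₂ = λ·B[:,1] = (+0.07174,+0.99173,+0.10639)
r₃ = r₁×r₂ = (+0.61081,-0.12801,+0.78136); SVD([r₁ r₂ r₃]) → R = UVᵀ:
  R  [+0.78852 +0.07174 +0.61081]
  R  [+0.00893 +0.99173 -0.12801]
  R  [-0.61495 +0.10639 +0.78136]
t = (-0.17983, -0.07239, +0.91777) m
tr R = 2.561610; θ = arccos((tr R − 1)/2) = 0.674843 rad = 38.666°
axis k = ((R−Rᵀ)₃₂, (R−Rᵀ)₁₃, (R−Rᵀ)₂₁) / (2 sinθ) = (+0.187591, +0.980960, -0.050261)
rvec = θ·k = (+0.126594, +0.661995, -0.033918)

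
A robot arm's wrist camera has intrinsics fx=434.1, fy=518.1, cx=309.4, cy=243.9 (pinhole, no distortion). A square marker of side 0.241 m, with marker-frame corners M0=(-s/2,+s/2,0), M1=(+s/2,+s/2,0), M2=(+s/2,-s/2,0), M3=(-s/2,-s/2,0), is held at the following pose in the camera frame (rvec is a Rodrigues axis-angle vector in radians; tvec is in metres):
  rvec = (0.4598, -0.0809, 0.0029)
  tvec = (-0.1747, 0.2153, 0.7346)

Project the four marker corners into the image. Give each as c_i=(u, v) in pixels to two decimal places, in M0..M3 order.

c0=(143.60, 460.29) c1=(278.30, 452.72) c2=(276.69, 323.00) c3=(120.52, 328.10)

Intrinsics K: fx=434.1, fy=518.1, cx=309.4, cy=243.9
Marker side s = 0.241 m; corners in marker frame (Z=0):
  M0 = (-0.1205, +0.1205, 0)
  M1 = (+0.1205, +0.1205, 0)
  M2 = (+0.1205, -0.1205, 0)
  M3 = (-0.1205, -0.1205, 0)
rvec = (0.4598, -0.0809, 0.0029), |rvec| = θ = 0.46687 rad = 26.750°
Rodrigues: sinθ=0.45010, 1−cosθ=0.10702; R = I + sinθ·[k]× + (1−cosθ)·[k]×²:
    [+0.99678 -0.02106 -0.07734]
    [-0.01547 +0.89619 -0.44339]
    [+0.07865 +0.44316 +0.89298]
t = (-0.1747, 0.2153, 0.7346) m
M0: Pc = R·M0+t = (-0.29735, +0.32516, +0.77852); u = 434.1·(-0.29735)/0.77852 + 309.4 = 143.5996, v = 518.1·(+0.32516)/0.77852 + 243.9 = 460.2876
M1: Pc = R·M1+t = (-0.05713, +0.32143, +0.79748); u = 434.1·(-0.05713)/0.79748 + 309.4 = 278.3043, v = 518.1·(+0.32143)/0.79748 + 243.9 = 452.7228
M2: Pc = R·M2+t = (-0.05205, +0.10544, +0.69068); u = 434.1·(-0.05205)/0.69068 + 309.4 = 276.6858, v = 518.1·(+0.10544)/0.69068 + 243.9 = 322.9978
M3: Pc = R·M3+t = (-0.29227, +0.10917, +0.67172); u = 434.1·(-0.29227)/0.67172 + 309.4 = 120.5176, v = 518.1·(+0.10917)/0.67172 + 243.9 = 328.1049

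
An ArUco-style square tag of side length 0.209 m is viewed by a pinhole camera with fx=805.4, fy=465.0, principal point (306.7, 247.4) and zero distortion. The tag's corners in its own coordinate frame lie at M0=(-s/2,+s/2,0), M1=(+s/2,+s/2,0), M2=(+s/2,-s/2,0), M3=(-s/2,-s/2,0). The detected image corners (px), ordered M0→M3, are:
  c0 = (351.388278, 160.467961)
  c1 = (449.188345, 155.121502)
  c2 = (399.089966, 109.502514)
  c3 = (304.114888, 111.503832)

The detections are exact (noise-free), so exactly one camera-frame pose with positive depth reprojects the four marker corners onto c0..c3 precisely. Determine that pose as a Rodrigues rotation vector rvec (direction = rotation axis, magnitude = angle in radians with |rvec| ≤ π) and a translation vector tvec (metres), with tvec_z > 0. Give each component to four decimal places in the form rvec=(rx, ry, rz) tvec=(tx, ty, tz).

Intrinsics K: fx=805.4, fy=465.0, cx=306.7, cy=247.4
Marker side s = 0.209 m; corners in marker frame (Z=0):
  M0 = (-0.1045, +0.1045, 0)
  M1 = (+0.1045, +0.1045, 0)
  M2 = (+0.1045, -0.1045, 0)
  M3 = (-0.1045, -0.1045, 0)
Detected image corners:
  c0 = (351.388278, 160.467961) px
  c1 = (449.188345, 155.121502) px
  c2 = (399.089966, 109.502514) px
  c3 = (304.114888, 111.503832) px
Planar DLT: solve 8×8 A·h = b for H (H[2,2]=1):
  H  [+579.46375 +120.59928 +376.77099]
  H  [+24.95314 +185.84331 +133.34856]
  H  [+0.31518 -0.29943 +1.00000]
B = K⁻¹H; ‖b₁‖=0.686791, ‖b₂‖=0.686791; λ = 2/(‖b₁‖+‖b₂‖) = 1.456046, sign → tz>0 ⇒ λ=+1.456046
r₁ = λ·B[:,0] = (+0.87283,-0.16603,+0.45892); r₂ = λ·B[:,1] = (+0.38405,+0.81389,-0.43599)
r₃ = r₁×r₂ = (-0.30112,+0.55679,+0.77415); SVD([r₁ r₂ r₃]) → R = UVᵀ:
  R  [+0.87283 +0.38405 -0.30112]
  R  [-0.16603 +0.81389 +0.55679]
  R  [+0.45892 -0.43599 +0.77415]
t = (+0.12668, -0.35713, +1.45605) m
tr R = 2.460871; θ = arccos((tr R − 1)/2) = 0.751837 rad = 43.077°
axis k = ((R−Rᵀ)₃₂, (R−Rᵀ)₁₃, (R−Rᵀ)₂₁) / (2 sinθ) = (-0.726796, -0.556413, -0.402705)
rvec = θ·k = (-0.546432, -0.418332, -0.302768)

rvec=(-0.5464, -0.4183, -0.3028) tvec=(0.1267, -0.3571, 1.4560)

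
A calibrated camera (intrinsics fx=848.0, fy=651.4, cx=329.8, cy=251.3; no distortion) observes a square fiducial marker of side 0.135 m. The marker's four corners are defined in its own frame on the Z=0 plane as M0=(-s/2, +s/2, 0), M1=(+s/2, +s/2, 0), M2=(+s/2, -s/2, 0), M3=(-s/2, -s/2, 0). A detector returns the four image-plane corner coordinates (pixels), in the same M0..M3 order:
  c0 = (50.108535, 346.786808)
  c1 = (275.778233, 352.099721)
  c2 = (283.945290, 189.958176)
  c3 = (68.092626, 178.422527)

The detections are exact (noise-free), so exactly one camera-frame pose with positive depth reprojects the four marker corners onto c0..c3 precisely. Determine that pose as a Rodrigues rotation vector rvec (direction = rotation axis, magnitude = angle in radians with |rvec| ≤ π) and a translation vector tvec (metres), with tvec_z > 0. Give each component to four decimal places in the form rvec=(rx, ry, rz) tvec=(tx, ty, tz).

Intrinsics K: fx=848.0, fy=651.4, cx=329.8, cy=251.3
Marker side s = 0.135 m; corners in marker frame (Z=0):
  M0 = (-0.0675, +0.0675, 0)
  M1 = (+0.0675, +0.0675, 0)
  M2 = (+0.0675, -0.0675, 0)
  M3 = (-0.0675, -0.0675, 0)
Detected image corners:
  c0 = (50.108535, 346.786808) px
  c1 = (275.778233, 352.099721) px
  c2 = (283.945290, 189.958176) px
  c3 = (68.092626, 178.422527) px
Planar DLT: solve 8×8 A·h = b for H (H[2,2]=1):
  H  [+1684.47126 -149.00000 +171.81555]
  H  [+141.55404 +1140.40687 +265.16087]
  H  [+0.29483 -0.31194 +1.00000]
B = K⁻¹H; ‖b₁‖=1.897646, ‖b₂‖=1.897646; λ = 2/(‖b₁‖+‖b₂‖) = 0.526969, sign → tz>0 ⇒ λ=+0.526969
r₁ = λ·B[:,0] = (+0.98635,+0.05458,+0.15537); r₂ = λ·B[:,1] = (-0.02866,+0.98598,-0.16438)
r₃ = r₁×r₂ = (-0.16216,+0.15768,+0.97408); SVD([r₁ r₂ r₃]) → R = UVᵀ:
  R  [+0.98635 -0.02866 -0.16216]
  R  [+0.05458 +0.98598 +0.15768]
  R  [+0.15537 -0.16438 +0.97408]
t = (-0.09818, +0.01121, +0.52697) m
tr R = 2.946412; θ = arccos((tr R − 1)/2) = 0.232010 rad = 13.293°
axis k = ((R−Rᵀ)₃₂, (R−Rᵀ)₁₃, (R−Rᵀ)₂₁) / (2 sinθ) = (-0.700341, -0.690478, +0.181003)
rvec = θ·k = (-0.162486, -0.160198, +0.041995)

rvec=(-0.1625, -0.1602, 0.0420) tvec=(-0.0982, 0.0112, 0.5270)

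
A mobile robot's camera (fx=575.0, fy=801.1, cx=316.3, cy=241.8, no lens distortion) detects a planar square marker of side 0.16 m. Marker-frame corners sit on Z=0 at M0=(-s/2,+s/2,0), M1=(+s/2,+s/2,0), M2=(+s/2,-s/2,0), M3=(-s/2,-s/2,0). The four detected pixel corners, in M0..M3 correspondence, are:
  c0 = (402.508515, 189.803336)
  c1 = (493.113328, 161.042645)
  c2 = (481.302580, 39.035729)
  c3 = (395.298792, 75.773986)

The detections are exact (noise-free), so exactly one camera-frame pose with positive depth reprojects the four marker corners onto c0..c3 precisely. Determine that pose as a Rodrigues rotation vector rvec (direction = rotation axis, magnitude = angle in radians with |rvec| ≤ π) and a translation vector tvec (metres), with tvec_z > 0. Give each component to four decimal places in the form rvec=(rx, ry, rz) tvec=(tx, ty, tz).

Intrinsics K: fx=575.0, fy=801.1, cx=316.3, cy=241.8
Marker side s = 0.16 m; corners in marker frame (Z=0):
  M0 = (-0.0800, +0.0800, 0)
  M1 = (+0.0800, +0.0800, 0)
  M2 = (+0.0800, -0.0800, 0)
  M3 = (-0.0800, -0.0800, 0)
Detected image corners:
  c0 = (402.508515, 189.803336) px
  c1 = (493.113328, 161.042645) px
  c2 = (481.302580, 39.035729) px
  c3 = (395.298792, 75.773986) px
Planar DLT: solve 8×8 A·h = b for H (H[2,2]=1):
  H  [+330.96474 -61.65460 +441.19344]
  H  [-263.19625 +704.95309 +115.78210]
  H  [-0.49796 -0.27202 +1.00000]
B = K⁻¹H; ‖b₁‖=1.000703, ‖b₂‖=1.000703; λ = 2/(‖b₁‖+‖b₂‖) = 0.999298, sign → tz>0 ⇒ λ=+0.999298
r₁ = λ·B[:,0] = (+0.84892,-0.17812,-0.49761); r₂ = λ·B[:,1] = (+0.04238,+0.96141,-0.27183)
r₃ = r₁×r₂ = (+0.52683,+0.20967,+0.82371); SVD([r₁ r₂ r₃]) → R = UVᵀ:
  R  [+0.84892 +0.04238 +0.52683]
  R  [-0.17812 +0.96141 +0.20967]
  R  [-0.49761 -0.27183 +0.82371]
t = (+0.21705, -0.15720, +0.99930) m
tr R = 2.634033; θ = arccos((tr R − 1)/2) = 0.614578 rad = 35.213°
axis k = ((R−Rᵀ)₃₂, (R−Rᵀ)₁₃, (R−Rᵀ)₂₁) / (2 sinθ) = (-0.417526, +0.888321, -0.191200)
rvec = θ·k = (-0.256603, +0.545943, -0.117507)

rvec=(-0.2566, 0.5459, -0.1175) tvec=(0.2171, -0.1572, 0.9993)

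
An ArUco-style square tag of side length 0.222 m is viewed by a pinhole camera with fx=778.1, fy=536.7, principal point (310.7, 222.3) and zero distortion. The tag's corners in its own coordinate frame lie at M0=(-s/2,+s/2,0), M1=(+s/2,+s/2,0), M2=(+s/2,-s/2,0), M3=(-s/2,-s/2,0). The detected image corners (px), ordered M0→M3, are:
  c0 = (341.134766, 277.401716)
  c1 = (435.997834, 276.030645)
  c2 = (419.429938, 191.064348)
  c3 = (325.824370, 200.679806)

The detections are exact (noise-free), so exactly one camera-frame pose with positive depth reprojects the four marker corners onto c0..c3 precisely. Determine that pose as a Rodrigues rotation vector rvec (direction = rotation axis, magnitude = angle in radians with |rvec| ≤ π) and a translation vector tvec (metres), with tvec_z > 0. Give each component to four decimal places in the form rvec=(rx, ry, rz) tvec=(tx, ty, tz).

rvec=(0.0747, 0.7315, -0.1218) tvec=(0.1269, 0.0387, 1.4622)

Intrinsics K: fx=778.1, fy=536.7, cx=310.7, cy=222.3
Marker side s = 0.222 m; corners in marker frame (Z=0):
  M0 = (-0.1110, +0.1110, 0)
  M1 = (+0.1110, +0.1110, 0)
  M2 = (+0.1110, -0.1110, 0)
  M3 = (-0.1110, -0.1110, 0)
Detected image corners:
  c0 = (341.134766, 277.401716) px
  c1 = (435.997834, 276.030645) px
  c2 = (419.429938, 191.064348) px
  c3 = (325.824370, 200.679806) px
Planar DLT: solve 8×8 A·h = b for H (H[2,2]=1):
  H  [+250.10160 +78.27204 +378.21581]
  H  [-132.97444 +367.32715 +236.51184]
  H  [-0.45818 +0.01739 +1.00000]
B = K⁻¹H; ‖b₁‖=0.683881, ‖b₂‖=0.683881; λ = 2/(‖b₁‖+‖b₂‖) = 1.462242, sign → tz>0 ⇒ λ=+1.462242
r₁ = λ·B[:,0] = (+0.73753,-0.08479,-0.66997); r₂ = λ·B[:,1] = (+0.13694,+0.99025,+0.02543)
r₃ = r₁×r₂ = (+0.66129,-0.11050,+0.74195); SVD([r₁ r₂ r₃]) → R = UVᵀ:
  R  [+0.73753 +0.13694 +0.66129]
  R  [-0.08479 +0.99025 -0.11050]
  R  [-0.66997 +0.02543 +0.74195]
t = (+0.12688, +0.03872, +1.46224) m
tr R = 2.469729; θ = arccos((tr R − 1)/2) = 0.745329 rad = 42.704°
axis k = ((R−Rᵀ)₃₂, (R−Rᵀ)₁₃, (R−Rᵀ)₂₁) / (2 sinθ) = (+0.100208, +0.981447, -0.163464)
rvec = θ·k = (+0.074688, +0.731501, -0.121835)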